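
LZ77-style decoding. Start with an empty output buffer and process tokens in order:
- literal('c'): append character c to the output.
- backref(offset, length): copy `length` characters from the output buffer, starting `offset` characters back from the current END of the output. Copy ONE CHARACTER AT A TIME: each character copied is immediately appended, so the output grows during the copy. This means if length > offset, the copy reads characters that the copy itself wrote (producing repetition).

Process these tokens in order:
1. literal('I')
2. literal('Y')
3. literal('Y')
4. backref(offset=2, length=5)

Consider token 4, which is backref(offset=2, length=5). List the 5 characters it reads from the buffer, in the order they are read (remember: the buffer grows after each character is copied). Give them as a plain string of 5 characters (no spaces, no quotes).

Token 1: literal('I'). Output: "I"
Token 2: literal('Y'). Output: "IY"
Token 3: literal('Y'). Output: "IYY"
Token 4: backref(off=2, len=5). Buffer before: "IYY" (len 3)
  byte 1: read out[1]='Y', append. Buffer now: "IYYY"
  byte 2: read out[2]='Y', append. Buffer now: "IYYYY"
  byte 3: read out[3]='Y', append. Buffer now: "IYYYYY"
  byte 4: read out[4]='Y', append. Buffer now: "IYYYYYY"
  byte 5: read out[5]='Y', append. Buffer now: "IYYYYYYY"

Answer: YYYYY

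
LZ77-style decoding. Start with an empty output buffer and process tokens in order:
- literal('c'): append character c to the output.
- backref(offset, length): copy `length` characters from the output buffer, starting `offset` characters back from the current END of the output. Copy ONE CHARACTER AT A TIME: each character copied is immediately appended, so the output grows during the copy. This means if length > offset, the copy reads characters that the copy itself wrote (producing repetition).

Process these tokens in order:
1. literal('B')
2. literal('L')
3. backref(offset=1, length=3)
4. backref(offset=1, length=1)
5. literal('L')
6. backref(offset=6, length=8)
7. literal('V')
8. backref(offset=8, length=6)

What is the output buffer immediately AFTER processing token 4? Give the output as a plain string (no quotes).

Answer: BLLLLL

Derivation:
Token 1: literal('B'). Output: "B"
Token 2: literal('L'). Output: "BL"
Token 3: backref(off=1, len=3) (overlapping!). Copied 'LLL' from pos 1. Output: "BLLLL"
Token 4: backref(off=1, len=1). Copied 'L' from pos 4. Output: "BLLLLL"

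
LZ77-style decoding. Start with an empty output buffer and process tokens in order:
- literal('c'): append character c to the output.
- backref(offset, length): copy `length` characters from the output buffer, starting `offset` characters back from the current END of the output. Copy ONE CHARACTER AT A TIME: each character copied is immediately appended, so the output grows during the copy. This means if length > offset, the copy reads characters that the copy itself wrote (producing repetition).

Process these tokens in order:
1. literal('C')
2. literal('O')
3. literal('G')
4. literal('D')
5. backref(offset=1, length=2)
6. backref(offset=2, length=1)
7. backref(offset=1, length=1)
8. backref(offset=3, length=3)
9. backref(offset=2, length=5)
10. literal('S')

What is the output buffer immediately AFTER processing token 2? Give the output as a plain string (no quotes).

Answer: CO

Derivation:
Token 1: literal('C'). Output: "C"
Token 2: literal('O'). Output: "CO"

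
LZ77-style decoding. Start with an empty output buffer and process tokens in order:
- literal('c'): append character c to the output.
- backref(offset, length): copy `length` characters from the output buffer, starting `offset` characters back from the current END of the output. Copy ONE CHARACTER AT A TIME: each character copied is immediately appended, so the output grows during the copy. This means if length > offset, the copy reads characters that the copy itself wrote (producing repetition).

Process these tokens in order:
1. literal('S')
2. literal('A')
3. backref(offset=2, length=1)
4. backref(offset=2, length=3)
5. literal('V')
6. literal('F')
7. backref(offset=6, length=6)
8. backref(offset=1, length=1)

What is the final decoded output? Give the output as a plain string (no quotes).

Answer: SASASAVFSASAVFF

Derivation:
Token 1: literal('S'). Output: "S"
Token 2: literal('A'). Output: "SA"
Token 3: backref(off=2, len=1). Copied 'S' from pos 0. Output: "SAS"
Token 4: backref(off=2, len=3) (overlapping!). Copied 'ASA' from pos 1. Output: "SASASA"
Token 5: literal('V'). Output: "SASASAV"
Token 6: literal('F'). Output: "SASASAVF"
Token 7: backref(off=6, len=6). Copied 'SASAVF' from pos 2. Output: "SASASAVFSASAVF"
Token 8: backref(off=1, len=1). Copied 'F' from pos 13. Output: "SASASAVFSASAVFF"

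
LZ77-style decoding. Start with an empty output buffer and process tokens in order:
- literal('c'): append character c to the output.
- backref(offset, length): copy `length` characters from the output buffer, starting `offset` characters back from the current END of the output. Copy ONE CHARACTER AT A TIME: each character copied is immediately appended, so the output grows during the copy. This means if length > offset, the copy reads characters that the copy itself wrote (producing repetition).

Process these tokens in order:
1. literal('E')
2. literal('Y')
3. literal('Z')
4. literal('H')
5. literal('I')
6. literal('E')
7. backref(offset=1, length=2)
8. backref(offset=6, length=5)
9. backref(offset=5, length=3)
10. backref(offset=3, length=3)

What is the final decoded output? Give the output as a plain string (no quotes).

Token 1: literal('E'). Output: "E"
Token 2: literal('Y'). Output: "EY"
Token 3: literal('Z'). Output: "EYZ"
Token 4: literal('H'). Output: "EYZH"
Token 5: literal('I'). Output: "EYZHI"
Token 6: literal('E'). Output: "EYZHIE"
Token 7: backref(off=1, len=2) (overlapping!). Copied 'EE' from pos 5. Output: "EYZHIEEE"
Token 8: backref(off=6, len=5). Copied 'ZHIEE' from pos 2. Output: "EYZHIEEEZHIEE"
Token 9: backref(off=5, len=3). Copied 'ZHI' from pos 8. Output: "EYZHIEEEZHIEEZHI"
Token 10: backref(off=3, len=3). Copied 'ZHI' from pos 13. Output: "EYZHIEEEZHIEEZHIZHI"

Answer: EYZHIEEEZHIEEZHIZHI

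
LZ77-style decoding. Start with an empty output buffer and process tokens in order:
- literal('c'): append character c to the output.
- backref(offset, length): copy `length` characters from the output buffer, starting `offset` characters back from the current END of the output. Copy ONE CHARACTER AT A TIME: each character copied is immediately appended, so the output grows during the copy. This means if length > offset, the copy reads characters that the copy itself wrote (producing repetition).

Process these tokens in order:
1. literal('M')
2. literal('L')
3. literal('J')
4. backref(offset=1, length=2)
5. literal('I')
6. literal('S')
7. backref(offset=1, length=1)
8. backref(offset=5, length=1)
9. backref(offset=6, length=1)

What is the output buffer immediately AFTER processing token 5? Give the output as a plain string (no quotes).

Answer: MLJJJI

Derivation:
Token 1: literal('M'). Output: "M"
Token 2: literal('L'). Output: "ML"
Token 3: literal('J'). Output: "MLJ"
Token 4: backref(off=1, len=2) (overlapping!). Copied 'JJ' from pos 2. Output: "MLJJJ"
Token 5: literal('I'). Output: "MLJJJI"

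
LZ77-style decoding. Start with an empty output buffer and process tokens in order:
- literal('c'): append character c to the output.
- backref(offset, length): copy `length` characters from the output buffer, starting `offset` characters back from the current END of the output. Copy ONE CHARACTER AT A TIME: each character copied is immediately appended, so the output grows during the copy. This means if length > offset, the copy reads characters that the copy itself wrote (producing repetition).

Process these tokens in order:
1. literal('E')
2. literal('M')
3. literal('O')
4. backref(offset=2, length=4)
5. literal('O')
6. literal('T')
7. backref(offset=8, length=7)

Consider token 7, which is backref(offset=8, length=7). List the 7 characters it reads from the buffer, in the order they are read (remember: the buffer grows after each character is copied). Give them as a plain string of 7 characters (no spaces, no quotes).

Token 1: literal('E'). Output: "E"
Token 2: literal('M'). Output: "EM"
Token 3: literal('O'). Output: "EMO"
Token 4: backref(off=2, len=4) (overlapping!). Copied 'MOMO' from pos 1. Output: "EMOMOMO"
Token 5: literal('O'). Output: "EMOMOMOO"
Token 6: literal('T'). Output: "EMOMOMOOT"
Token 7: backref(off=8, len=7). Buffer before: "EMOMOMOOT" (len 9)
  byte 1: read out[1]='M', append. Buffer now: "EMOMOMOOTM"
  byte 2: read out[2]='O', append. Buffer now: "EMOMOMOOTMO"
  byte 3: read out[3]='M', append. Buffer now: "EMOMOMOOTMOM"
  byte 4: read out[4]='O', append. Buffer now: "EMOMOMOOTMOMO"
  byte 5: read out[5]='M', append. Buffer now: "EMOMOMOOTMOMOM"
  byte 6: read out[6]='O', append. Buffer now: "EMOMOMOOTMOMOMO"
  byte 7: read out[7]='O', append. Buffer now: "EMOMOMOOTMOMOMOO"

Answer: MOMOMOO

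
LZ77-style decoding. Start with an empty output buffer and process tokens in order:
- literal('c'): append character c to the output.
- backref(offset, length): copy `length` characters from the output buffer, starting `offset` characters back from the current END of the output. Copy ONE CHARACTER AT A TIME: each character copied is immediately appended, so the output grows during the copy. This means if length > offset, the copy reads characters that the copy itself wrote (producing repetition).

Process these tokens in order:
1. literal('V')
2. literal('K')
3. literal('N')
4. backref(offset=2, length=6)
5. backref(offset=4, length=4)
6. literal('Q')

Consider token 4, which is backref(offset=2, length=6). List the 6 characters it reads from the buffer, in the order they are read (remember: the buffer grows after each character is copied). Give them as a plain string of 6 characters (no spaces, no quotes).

Token 1: literal('V'). Output: "V"
Token 2: literal('K'). Output: "VK"
Token 3: literal('N'). Output: "VKN"
Token 4: backref(off=2, len=6). Buffer before: "VKN" (len 3)
  byte 1: read out[1]='K', append. Buffer now: "VKNK"
  byte 2: read out[2]='N', append. Buffer now: "VKNKN"
  byte 3: read out[3]='K', append. Buffer now: "VKNKNK"
  byte 4: read out[4]='N', append. Buffer now: "VKNKNKN"
  byte 5: read out[5]='K', append. Buffer now: "VKNKNKNK"
  byte 6: read out[6]='N', append. Buffer now: "VKNKNKNKN"

Answer: KNKNKN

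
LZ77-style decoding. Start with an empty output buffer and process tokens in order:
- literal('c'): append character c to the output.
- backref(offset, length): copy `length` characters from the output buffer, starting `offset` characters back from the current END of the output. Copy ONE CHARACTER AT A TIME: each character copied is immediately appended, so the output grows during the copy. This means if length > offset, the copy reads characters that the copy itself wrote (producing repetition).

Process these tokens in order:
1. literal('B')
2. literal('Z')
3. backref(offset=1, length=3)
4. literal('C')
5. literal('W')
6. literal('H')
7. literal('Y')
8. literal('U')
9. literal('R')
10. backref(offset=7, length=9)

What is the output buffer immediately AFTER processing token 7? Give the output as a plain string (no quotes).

Token 1: literal('B'). Output: "B"
Token 2: literal('Z'). Output: "BZ"
Token 3: backref(off=1, len=3) (overlapping!). Copied 'ZZZ' from pos 1. Output: "BZZZZ"
Token 4: literal('C'). Output: "BZZZZC"
Token 5: literal('W'). Output: "BZZZZCW"
Token 6: literal('H'). Output: "BZZZZCWH"
Token 7: literal('Y'). Output: "BZZZZCWHY"

Answer: BZZZZCWHY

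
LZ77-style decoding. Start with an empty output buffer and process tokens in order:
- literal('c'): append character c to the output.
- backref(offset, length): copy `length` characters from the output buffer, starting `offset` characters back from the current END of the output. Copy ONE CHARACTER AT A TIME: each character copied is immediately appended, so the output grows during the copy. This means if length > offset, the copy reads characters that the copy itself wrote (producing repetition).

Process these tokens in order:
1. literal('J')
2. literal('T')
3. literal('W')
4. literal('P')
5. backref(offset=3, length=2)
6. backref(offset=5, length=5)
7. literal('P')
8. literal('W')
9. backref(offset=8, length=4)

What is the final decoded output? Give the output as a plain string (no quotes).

Token 1: literal('J'). Output: "J"
Token 2: literal('T'). Output: "JT"
Token 3: literal('W'). Output: "JTW"
Token 4: literal('P'). Output: "JTWP"
Token 5: backref(off=3, len=2). Copied 'TW' from pos 1. Output: "JTWPTW"
Token 6: backref(off=5, len=5). Copied 'TWPTW' from pos 1. Output: "JTWPTWTWPTW"
Token 7: literal('P'). Output: "JTWPTWTWPTWP"
Token 8: literal('W'). Output: "JTWPTWTWPTWPW"
Token 9: backref(off=8, len=4). Copied 'WTWP' from pos 5. Output: "JTWPTWTWPTWPWWTWP"

Answer: JTWPTWTWPTWPWWTWP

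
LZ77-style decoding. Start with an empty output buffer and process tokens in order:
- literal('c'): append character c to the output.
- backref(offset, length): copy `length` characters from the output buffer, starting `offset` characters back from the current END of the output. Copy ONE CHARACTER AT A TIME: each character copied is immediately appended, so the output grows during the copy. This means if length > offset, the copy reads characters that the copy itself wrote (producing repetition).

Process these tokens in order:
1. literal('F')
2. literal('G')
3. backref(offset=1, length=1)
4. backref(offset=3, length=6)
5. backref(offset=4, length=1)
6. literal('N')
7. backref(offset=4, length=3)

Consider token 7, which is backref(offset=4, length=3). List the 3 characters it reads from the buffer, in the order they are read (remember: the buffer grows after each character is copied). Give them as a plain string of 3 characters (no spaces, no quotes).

Answer: GGG

Derivation:
Token 1: literal('F'). Output: "F"
Token 2: literal('G'). Output: "FG"
Token 3: backref(off=1, len=1). Copied 'G' from pos 1. Output: "FGG"
Token 4: backref(off=3, len=6) (overlapping!). Copied 'FGGFGG' from pos 0. Output: "FGGFGGFGG"
Token 5: backref(off=4, len=1). Copied 'G' from pos 5. Output: "FGGFGGFGGG"
Token 6: literal('N'). Output: "FGGFGGFGGGN"
Token 7: backref(off=4, len=3). Buffer before: "FGGFGGFGGGN" (len 11)
  byte 1: read out[7]='G', append. Buffer now: "FGGFGGFGGGNG"
  byte 2: read out[8]='G', append. Buffer now: "FGGFGGFGGGNGG"
  byte 3: read out[9]='G', append. Buffer now: "FGGFGGFGGGNGGG"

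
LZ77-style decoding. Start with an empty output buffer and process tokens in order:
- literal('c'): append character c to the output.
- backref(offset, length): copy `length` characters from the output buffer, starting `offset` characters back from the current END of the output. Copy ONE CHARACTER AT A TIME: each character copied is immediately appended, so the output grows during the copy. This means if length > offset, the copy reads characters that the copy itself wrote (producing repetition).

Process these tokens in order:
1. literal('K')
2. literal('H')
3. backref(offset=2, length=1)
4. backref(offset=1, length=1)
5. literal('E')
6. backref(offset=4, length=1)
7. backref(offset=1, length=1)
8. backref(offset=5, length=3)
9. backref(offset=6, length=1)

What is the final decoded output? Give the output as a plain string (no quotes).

Token 1: literal('K'). Output: "K"
Token 2: literal('H'). Output: "KH"
Token 3: backref(off=2, len=1). Copied 'K' from pos 0. Output: "KHK"
Token 4: backref(off=1, len=1). Copied 'K' from pos 2. Output: "KHKK"
Token 5: literal('E'). Output: "KHKKE"
Token 6: backref(off=4, len=1). Copied 'H' from pos 1. Output: "KHKKEH"
Token 7: backref(off=1, len=1). Copied 'H' from pos 5. Output: "KHKKEHH"
Token 8: backref(off=5, len=3). Copied 'KKE' from pos 2. Output: "KHKKEHHKKE"
Token 9: backref(off=6, len=1). Copied 'E' from pos 4. Output: "KHKKEHHKKEE"

Answer: KHKKEHHKKEE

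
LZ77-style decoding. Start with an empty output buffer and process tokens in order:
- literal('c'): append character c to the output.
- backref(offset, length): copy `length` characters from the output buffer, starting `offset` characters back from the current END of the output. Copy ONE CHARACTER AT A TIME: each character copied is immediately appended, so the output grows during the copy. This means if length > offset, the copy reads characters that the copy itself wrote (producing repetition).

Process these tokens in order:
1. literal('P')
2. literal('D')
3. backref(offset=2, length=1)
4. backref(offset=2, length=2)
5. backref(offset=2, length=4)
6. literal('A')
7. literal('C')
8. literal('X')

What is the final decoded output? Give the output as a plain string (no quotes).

Answer: PDPDPDPDPACX

Derivation:
Token 1: literal('P'). Output: "P"
Token 2: literal('D'). Output: "PD"
Token 3: backref(off=2, len=1). Copied 'P' from pos 0. Output: "PDP"
Token 4: backref(off=2, len=2). Copied 'DP' from pos 1. Output: "PDPDP"
Token 5: backref(off=2, len=4) (overlapping!). Copied 'DPDP' from pos 3. Output: "PDPDPDPDP"
Token 6: literal('A'). Output: "PDPDPDPDPA"
Token 7: literal('C'). Output: "PDPDPDPDPAC"
Token 8: literal('X'). Output: "PDPDPDPDPACX"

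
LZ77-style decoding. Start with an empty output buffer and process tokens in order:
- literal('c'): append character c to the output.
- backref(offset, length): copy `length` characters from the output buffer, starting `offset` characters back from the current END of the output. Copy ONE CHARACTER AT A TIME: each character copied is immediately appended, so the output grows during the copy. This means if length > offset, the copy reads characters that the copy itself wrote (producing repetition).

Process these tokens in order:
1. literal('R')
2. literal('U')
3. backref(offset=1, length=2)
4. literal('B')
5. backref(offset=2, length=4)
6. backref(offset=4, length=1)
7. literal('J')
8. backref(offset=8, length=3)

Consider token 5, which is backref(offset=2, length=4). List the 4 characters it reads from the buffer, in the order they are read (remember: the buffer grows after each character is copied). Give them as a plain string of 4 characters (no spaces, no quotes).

Token 1: literal('R'). Output: "R"
Token 2: literal('U'). Output: "RU"
Token 3: backref(off=1, len=2) (overlapping!). Copied 'UU' from pos 1. Output: "RUUU"
Token 4: literal('B'). Output: "RUUUB"
Token 5: backref(off=2, len=4). Buffer before: "RUUUB" (len 5)
  byte 1: read out[3]='U', append. Buffer now: "RUUUBU"
  byte 2: read out[4]='B', append. Buffer now: "RUUUBUB"
  byte 3: read out[5]='U', append. Buffer now: "RUUUBUBU"
  byte 4: read out[6]='B', append. Buffer now: "RUUUBUBUB"

Answer: UBUB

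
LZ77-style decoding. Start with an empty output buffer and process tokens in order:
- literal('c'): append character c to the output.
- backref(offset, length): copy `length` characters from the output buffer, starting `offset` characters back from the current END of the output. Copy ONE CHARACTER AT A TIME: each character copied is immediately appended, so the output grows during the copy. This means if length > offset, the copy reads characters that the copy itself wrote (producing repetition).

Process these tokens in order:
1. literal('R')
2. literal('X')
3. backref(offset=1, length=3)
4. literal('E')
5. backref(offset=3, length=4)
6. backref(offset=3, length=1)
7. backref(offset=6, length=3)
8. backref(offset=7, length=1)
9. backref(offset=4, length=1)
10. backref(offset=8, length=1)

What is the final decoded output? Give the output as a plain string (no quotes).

Token 1: literal('R'). Output: "R"
Token 2: literal('X'). Output: "RX"
Token 3: backref(off=1, len=3) (overlapping!). Copied 'XXX' from pos 1. Output: "RXXXX"
Token 4: literal('E'). Output: "RXXXXE"
Token 5: backref(off=3, len=4) (overlapping!). Copied 'XXEX' from pos 3. Output: "RXXXXEXXEX"
Token 6: backref(off=3, len=1). Copied 'X' from pos 7. Output: "RXXXXEXXEXX"
Token 7: backref(off=6, len=3). Copied 'EXX' from pos 5. Output: "RXXXXEXXEXXEXX"
Token 8: backref(off=7, len=1). Copied 'X' from pos 7. Output: "RXXXXEXXEXXEXXX"
Token 9: backref(off=4, len=1). Copied 'E' from pos 11. Output: "RXXXXEXXEXXEXXXE"
Token 10: backref(off=8, len=1). Copied 'E' from pos 8. Output: "RXXXXEXXEXXEXXXEE"

Answer: RXXXXEXXEXXEXXXEE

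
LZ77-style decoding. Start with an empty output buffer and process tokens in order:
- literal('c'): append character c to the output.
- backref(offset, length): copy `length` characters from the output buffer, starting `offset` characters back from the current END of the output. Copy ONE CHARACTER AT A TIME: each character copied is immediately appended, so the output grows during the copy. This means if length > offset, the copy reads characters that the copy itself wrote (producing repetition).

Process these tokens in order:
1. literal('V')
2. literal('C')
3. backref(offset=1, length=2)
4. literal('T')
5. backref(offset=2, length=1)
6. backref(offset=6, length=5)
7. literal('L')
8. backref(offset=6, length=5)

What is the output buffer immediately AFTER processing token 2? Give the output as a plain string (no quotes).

Token 1: literal('V'). Output: "V"
Token 2: literal('C'). Output: "VC"

Answer: VC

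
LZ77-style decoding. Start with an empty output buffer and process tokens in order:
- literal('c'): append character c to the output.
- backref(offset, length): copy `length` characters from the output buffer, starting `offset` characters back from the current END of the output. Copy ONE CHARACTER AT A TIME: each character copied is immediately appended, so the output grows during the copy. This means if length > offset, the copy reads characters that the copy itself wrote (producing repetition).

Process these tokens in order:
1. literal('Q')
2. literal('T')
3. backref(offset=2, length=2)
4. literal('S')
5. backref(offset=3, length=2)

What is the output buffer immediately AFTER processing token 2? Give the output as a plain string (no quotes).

Token 1: literal('Q'). Output: "Q"
Token 2: literal('T'). Output: "QT"

Answer: QT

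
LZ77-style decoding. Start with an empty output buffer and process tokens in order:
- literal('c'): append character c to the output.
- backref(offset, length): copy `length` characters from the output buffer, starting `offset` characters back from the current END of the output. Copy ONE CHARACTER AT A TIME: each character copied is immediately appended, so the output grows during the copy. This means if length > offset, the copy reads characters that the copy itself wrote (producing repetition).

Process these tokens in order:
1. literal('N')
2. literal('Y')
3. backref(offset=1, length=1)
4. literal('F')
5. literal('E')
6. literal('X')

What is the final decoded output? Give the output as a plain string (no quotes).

Token 1: literal('N'). Output: "N"
Token 2: literal('Y'). Output: "NY"
Token 3: backref(off=1, len=1). Copied 'Y' from pos 1. Output: "NYY"
Token 4: literal('F'). Output: "NYYF"
Token 5: literal('E'). Output: "NYYFE"
Token 6: literal('X'). Output: "NYYFEX"

Answer: NYYFEX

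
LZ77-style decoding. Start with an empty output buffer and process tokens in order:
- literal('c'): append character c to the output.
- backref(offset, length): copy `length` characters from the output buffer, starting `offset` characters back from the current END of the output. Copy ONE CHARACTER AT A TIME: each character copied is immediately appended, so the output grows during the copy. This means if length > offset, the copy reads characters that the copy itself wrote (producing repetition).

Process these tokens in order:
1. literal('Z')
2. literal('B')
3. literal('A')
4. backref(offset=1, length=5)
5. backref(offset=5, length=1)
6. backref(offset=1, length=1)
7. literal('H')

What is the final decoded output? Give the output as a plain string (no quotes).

Answer: ZBAAAAAAAAH

Derivation:
Token 1: literal('Z'). Output: "Z"
Token 2: literal('B'). Output: "ZB"
Token 3: literal('A'). Output: "ZBA"
Token 4: backref(off=1, len=5) (overlapping!). Copied 'AAAAA' from pos 2. Output: "ZBAAAAAA"
Token 5: backref(off=5, len=1). Copied 'A' from pos 3. Output: "ZBAAAAAAA"
Token 6: backref(off=1, len=1). Copied 'A' from pos 8. Output: "ZBAAAAAAAA"
Token 7: literal('H'). Output: "ZBAAAAAAAAH"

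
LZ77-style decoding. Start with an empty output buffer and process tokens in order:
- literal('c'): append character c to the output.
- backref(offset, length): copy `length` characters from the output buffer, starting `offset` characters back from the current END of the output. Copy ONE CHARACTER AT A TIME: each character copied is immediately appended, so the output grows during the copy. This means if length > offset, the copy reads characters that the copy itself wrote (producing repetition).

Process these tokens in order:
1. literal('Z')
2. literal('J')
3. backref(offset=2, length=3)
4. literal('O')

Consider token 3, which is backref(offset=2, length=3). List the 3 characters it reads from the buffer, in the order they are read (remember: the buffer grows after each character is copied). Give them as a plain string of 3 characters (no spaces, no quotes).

Answer: ZJZ

Derivation:
Token 1: literal('Z'). Output: "Z"
Token 2: literal('J'). Output: "ZJ"
Token 3: backref(off=2, len=3). Buffer before: "ZJ" (len 2)
  byte 1: read out[0]='Z', append. Buffer now: "ZJZ"
  byte 2: read out[1]='J', append. Buffer now: "ZJZJ"
  byte 3: read out[2]='Z', append. Buffer now: "ZJZJZ"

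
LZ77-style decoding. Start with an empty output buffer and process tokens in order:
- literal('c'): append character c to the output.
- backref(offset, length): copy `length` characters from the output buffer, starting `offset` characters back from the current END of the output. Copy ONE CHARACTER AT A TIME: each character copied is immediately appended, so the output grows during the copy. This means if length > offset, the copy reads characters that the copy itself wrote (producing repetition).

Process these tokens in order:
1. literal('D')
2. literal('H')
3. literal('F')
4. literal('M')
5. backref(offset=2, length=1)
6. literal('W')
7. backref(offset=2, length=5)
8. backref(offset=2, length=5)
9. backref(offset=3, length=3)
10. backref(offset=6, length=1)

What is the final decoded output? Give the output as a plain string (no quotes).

Token 1: literal('D'). Output: "D"
Token 2: literal('H'). Output: "DH"
Token 3: literal('F'). Output: "DHF"
Token 4: literal('M'). Output: "DHFM"
Token 5: backref(off=2, len=1). Copied 'F' from pos 2. Output: "DHFMF"
Token 6: literal('W'). Output: "DHFMFW"
Token 7: backref(off=2, len=5) (overlapping!). Copied 'FWFWF' from pos 4. Output: "DHFMFWFWFWF"
Token 8: backref(off=2, len=5) (overlapping!). Copied 'WFWFW' from pos 9. Output: "DHFMFWFWFWFWFWFW"
Token 9: backref(off=3, len=3). Copied 'WFW' from pos 13. Output: "DHFMFWFWFWFWFWFWWFW"
Token 10: backref(off=6, len=1). Copied 'W' from pos 13. Output: "DHFMFWFWFWFWFWFWWFWW"

Answer: DHFMFWFWFWFWFWFWWFWW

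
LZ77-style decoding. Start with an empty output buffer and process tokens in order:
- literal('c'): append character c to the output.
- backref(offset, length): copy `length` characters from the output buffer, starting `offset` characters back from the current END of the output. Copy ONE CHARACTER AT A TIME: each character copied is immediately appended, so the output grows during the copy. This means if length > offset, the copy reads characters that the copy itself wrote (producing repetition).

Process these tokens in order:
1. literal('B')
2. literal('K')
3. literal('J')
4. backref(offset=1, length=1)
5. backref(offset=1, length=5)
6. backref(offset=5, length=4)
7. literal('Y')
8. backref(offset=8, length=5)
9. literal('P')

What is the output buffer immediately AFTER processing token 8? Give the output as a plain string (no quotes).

Answer: BKJJJJJJJJJJJYJJJJJ

Derivation:
Token 1: literal('B'). Output: "B"
Token 2: literal('K'). Output: "BK"
Token 3: literal('J'). Output: "BKJ"
Token 4: backref(off=1, len=1). Copied 'J' from pos 2. Output: "BKJJ"
Token 5: backref(off=1, len=5) (overlapping!). Copied 'JJJJJ' from pos 3. Output: "BKJJJJJJJ"
Token 6: backref(off=5, len=4). Copied 'JJJJ' from pos 4. Output: "BKJJJJJJJJJJJ"
Token 7: literal('Y'). Output: "BKJJJJJJJJJJJY"
Token 8: backref(off=8, len=5). Copied 'JJJJJ' from pos 6. Output: "BKJJJJJJJJJJJYJJJJJ"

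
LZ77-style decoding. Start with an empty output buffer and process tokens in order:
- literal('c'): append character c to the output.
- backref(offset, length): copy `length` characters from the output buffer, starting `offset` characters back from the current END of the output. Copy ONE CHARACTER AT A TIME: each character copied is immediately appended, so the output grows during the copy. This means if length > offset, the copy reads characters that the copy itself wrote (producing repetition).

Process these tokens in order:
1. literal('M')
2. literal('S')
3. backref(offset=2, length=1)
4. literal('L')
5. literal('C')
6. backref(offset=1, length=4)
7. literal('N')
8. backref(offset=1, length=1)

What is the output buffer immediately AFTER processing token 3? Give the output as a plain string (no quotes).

Token 1: literal('M'). Output: "M"
Token 2: literal('S'). Output: "MS"
Token 3: backref(off=2, len=1). Copied 'M' from pos 0. Output: "MSM"

Answer: MSM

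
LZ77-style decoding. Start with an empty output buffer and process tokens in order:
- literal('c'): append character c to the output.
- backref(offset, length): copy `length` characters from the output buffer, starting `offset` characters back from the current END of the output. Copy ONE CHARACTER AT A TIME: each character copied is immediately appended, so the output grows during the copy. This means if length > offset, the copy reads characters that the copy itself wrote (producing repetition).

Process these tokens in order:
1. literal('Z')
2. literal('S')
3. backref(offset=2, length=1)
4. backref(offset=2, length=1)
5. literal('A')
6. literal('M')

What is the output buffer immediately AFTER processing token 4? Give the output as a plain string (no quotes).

Answer: ZSZS

Derivation:
Token 1: literal('Z'). Output: "Z"
Token 2: literal('S'). Output: "ZS"
Token 3: backref(off=2, len=1). Copied 'Z' from pos 0. Output: "ZSZ"
Token 4: backref(off=2, len=1). Copied 'S' from pos 1. Output: "ZSZS"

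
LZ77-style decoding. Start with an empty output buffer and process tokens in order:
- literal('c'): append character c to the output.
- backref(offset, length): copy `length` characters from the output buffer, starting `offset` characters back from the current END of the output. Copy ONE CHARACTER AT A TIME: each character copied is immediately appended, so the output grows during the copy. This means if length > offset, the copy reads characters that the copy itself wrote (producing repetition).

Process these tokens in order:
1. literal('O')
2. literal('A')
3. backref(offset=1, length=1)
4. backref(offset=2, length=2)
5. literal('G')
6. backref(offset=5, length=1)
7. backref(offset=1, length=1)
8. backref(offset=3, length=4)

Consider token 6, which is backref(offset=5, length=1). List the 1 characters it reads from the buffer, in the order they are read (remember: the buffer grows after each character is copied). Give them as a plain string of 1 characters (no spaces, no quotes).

Answer: A

Derivation:
Token 1: literal('O'). Output: "O"
Token 2: literal('A'). Output: "OA"
Token 3: backref(off=1, len=1). Copied 'A' from pos 1. Output: "OAA"
Token 4: backref(off=2, len=2). Copied 'AA' from pos 1. Output: "OAAAA"
Token 5: literal('G'). Output: "OAAAAG"
Token 6: backref(off=5, len=1). Buffer before: "OAAAAG" (len 6)
  byte 1: read out[1]='A', append. Buffer now: "OAAAAGA"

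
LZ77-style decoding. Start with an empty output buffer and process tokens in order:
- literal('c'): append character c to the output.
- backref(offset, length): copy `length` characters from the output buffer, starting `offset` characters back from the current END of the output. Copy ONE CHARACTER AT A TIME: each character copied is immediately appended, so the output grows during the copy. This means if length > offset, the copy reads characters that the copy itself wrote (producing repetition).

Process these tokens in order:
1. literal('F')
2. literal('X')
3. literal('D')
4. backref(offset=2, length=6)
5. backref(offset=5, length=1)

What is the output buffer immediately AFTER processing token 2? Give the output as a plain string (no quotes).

Answer: FX

Derivation:
Token 1: literal('F'). Output: "F"
Token 2: literal('X'). Output: "FX"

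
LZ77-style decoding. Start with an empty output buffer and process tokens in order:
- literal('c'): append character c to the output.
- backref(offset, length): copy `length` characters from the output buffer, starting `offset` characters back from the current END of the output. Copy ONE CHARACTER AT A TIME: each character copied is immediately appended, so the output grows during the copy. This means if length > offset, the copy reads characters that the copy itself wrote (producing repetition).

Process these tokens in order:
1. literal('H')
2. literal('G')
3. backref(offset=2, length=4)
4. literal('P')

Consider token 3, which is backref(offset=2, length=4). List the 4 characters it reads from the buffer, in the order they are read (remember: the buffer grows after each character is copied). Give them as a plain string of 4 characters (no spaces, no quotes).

Token 1: literal('H'). Output: "H"
Token 2: literal('G'). Output: "HG"
Token 3: backref(off=2, len=4). Buffer before: "HG" (len 2)
  byte 1: read out[0]='H', append. Buffer now: "HGH"
  byte 2: read out[1]='G', append. Buffer now: "HGHG"
  byte 3: read out[2]='H', append. Buffer now: "HGHGH"
  byte 4: read out[3]='G', append. Buffer now: "HGHGHG"

Answer: HGHG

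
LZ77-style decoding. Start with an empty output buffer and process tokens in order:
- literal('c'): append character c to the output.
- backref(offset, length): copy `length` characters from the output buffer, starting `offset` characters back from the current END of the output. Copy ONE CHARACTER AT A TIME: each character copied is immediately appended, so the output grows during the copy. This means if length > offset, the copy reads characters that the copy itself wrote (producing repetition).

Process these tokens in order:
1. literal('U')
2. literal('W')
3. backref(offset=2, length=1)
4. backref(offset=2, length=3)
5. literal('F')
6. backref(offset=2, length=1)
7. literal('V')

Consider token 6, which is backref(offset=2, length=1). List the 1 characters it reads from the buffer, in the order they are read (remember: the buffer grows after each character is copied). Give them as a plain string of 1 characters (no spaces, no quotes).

Answer: W

Derivation:
Token 1: literal('U'). Output: "U"
Token 2: literal('W'). Output: "UW"
Token 3: backref(off=2, len=1). Copied 'U' from pos 0. Output: "UWU"
Token 4: backref(off=2, len=3) (overlapping!). Copied 'WUW' from pos 1. Output: "UWUWUW"
Token 5: literal('F'). Output: "UWUWUWF"
Token 6: backref(off=2, len=1). Buffer before: "UWUWUWF" (len 7)
  byte 1: read out[5]='W', append. Buffer now: "UWUWUWFW"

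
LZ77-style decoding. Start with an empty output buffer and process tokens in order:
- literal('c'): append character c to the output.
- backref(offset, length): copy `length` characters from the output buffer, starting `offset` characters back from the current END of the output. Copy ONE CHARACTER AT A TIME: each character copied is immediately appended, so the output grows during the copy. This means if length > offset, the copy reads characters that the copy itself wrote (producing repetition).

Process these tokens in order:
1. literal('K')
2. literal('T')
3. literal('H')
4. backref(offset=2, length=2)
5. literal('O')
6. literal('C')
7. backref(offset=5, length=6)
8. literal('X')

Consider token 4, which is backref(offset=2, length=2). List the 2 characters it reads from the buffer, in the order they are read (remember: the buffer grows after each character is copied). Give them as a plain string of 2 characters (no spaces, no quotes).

Token 1: literal('K'). Output: "K"
Token 2: literal('T'). Output: "KT"
Token 3: literal('H'). Output: "KTH"
Token 4: backref(off=2, len=2). Buffer before: "KTH" (len 3)
  byte 1: read out[1]='T', append. Buffer now: "KTHT"
  byte 2: read out[2]='H', append. Buffer now: "KTHTH"

Answer: TH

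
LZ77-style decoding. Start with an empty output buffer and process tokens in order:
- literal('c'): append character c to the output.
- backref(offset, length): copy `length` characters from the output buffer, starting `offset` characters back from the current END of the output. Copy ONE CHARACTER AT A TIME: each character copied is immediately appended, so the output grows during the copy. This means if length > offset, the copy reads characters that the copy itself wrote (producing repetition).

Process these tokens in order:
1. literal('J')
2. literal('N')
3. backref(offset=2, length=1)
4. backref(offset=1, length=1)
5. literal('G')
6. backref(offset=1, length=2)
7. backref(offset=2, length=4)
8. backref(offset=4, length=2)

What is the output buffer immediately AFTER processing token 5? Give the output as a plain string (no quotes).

Token 1: literal('J'). Output: "J"
Token 2: literal('N'). Output: "JN"
Token 3: backref(off=2, len=1). Copied 'J' from pos 0. Output: "JNJ"
Token 4: backref(off=1, len=1). Copied 'J' from pos 2. Output: "JNJJ"
Token 5: literal('G'). Output: "JNJJG"

Answer: JNJJG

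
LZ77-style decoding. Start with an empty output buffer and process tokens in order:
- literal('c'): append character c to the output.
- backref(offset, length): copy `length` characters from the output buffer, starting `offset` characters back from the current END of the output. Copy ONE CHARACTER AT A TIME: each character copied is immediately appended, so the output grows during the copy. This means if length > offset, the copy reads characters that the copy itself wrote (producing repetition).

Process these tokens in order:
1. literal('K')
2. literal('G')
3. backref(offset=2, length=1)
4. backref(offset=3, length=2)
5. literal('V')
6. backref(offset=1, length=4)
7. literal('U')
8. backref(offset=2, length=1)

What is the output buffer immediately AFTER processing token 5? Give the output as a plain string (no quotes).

Answer: KGKKGV

Derivation:
Token 1: literal('K'). Output: "K"
Token 2: literal('G'). Output: "KG"
Token 3: backref(off=2, len=1). Copied 'K' from pos 0. Output: "KGK"
Token 4: backref(off=3, len=2). Copied 'KG' from pos 0. Output: "KGKKG"
Token 5: literal('V'). Output: "KGKKGV"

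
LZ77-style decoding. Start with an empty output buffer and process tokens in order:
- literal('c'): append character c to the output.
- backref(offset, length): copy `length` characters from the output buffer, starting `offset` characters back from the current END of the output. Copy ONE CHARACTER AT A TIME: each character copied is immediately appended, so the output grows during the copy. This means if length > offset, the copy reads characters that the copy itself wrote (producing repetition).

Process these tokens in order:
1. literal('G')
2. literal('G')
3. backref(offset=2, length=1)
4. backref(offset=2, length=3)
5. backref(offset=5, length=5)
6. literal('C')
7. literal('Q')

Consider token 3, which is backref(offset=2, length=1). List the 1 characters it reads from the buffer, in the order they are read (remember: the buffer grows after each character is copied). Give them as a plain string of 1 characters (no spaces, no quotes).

Answer: G

Derivation:
Token 1: literal('G'). Output: "G"
Token 2: literal('G'). Output: "GG"
Token 3: backref(off=2, len=1). Buffer before: "GG" (len 2)
  byte 1: read out[0]='G', append. Buffer now: "GGG"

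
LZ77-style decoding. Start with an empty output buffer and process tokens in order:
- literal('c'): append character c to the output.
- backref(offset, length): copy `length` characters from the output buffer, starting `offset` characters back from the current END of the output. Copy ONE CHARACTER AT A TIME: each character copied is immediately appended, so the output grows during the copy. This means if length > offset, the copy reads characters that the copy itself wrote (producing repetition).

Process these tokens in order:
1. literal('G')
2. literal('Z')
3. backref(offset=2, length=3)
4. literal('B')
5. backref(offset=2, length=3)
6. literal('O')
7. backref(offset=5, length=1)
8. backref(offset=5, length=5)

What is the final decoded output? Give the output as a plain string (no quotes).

Token 1: literal('G'). Output: "G"
Token 2: literal('Z'). Output: "GZ"
Token 3: backref(off=2, len=3) (overlapping!). Copied 'GZG' from pos 0. Output: "GZGZG"
Token 4: literal('B'). Output: "GZGZGB"
Token 5: backref(off=2, len=3) (overlapping!). Copied 'GBG' from pos 4. Output: "GZGZGBGBG"
Token 6: literal('O'). Output: "GZGZGBGBGO"
Token 7: backref(off=5, len=1). Copied 'B' from pos 5. Output: "GZGZGBGBGOB"
Token 8: backref(off=5, len=5). Copied 'GBGOB' from pos 6. Output: "GZGZGBGBGOBGBGOB"

Answer: GZGZGBGBGOBGBGOB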